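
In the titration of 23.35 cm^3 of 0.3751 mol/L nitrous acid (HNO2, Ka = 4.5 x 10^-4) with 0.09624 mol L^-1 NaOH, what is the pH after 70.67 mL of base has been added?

3.89

Initial n(HNO2) = 0.3751 x 0.02335 = 0.008759 mol.
n(NaOH) added = 0.09624 x 0.07067 = 0.006801 mol, converting that many moles of HNO2 to NO2-.
Remaining n(HNO2) = 0.001957 mol; n(NO2-) = 0.006801 mol.
By Henderson-Hasselbalch, pH = pKa + log([A^-]/[HA]) = 3.35 + log(0.006801/0.001957) = 3.35 + (+0.54) = 3.89.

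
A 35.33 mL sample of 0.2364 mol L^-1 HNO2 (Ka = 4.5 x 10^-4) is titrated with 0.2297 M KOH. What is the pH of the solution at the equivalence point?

8.21

n(HNO2) = 0.2364 x 0.03533 = 0.008352 mol; V(KOH) at equivalence = 0.008352/0.2297 = 0.03636 L.
At equivalence all the acid is converted to NO2-; total volume = 0.03533 + 0.03636 = 0.07169 L, so [NO2-] = 0.008352/0.07169 = 0.1165 M.
Kb = Kw/Ka = 1.0e-14 / 4.5 x 10^-4 = 2.22e-11.
[OH^-] = sqrt(Kb x [NO2-]) = sqrt(2.22e-11 x 0.1165) = 1.61e-6 M.
pOH = 5.79, so pH = 14.00 - 5.79 = 8.21.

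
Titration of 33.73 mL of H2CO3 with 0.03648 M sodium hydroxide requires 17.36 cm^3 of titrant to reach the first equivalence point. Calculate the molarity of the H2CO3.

0.0188 M

n(NaOH) = 0.03648 x 0.01736 = 0.0006333 mol.
At the first equivalence point, 1 mol OH^- react per mol H2CO3, so n(H2CO3) = 0.0006333 / 1 = 0.0006333 mol.
[H2CO3] = 0.0006333 / 0.03373 L = 0.0188 M.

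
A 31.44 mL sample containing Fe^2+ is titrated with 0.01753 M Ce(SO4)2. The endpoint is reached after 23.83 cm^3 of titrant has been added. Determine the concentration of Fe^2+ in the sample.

0.0133 M

n(Ce(SO4)2) = 0.01753 x 0.02383 = 0.0004177 mol.
From the balanced equation, 1 mol Ce(SO4)2 reacts with 1 mol Fe^2+, so n(Fe^2+) = 0.0004177 x 1/1 = 0.0004177 mol.
[Fe^2+] = 0.0004177 / 0.03144 L = 0.0133 M.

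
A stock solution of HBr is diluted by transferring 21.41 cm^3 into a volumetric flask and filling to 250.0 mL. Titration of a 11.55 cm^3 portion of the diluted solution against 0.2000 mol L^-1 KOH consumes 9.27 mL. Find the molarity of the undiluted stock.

1.87 M

n(KOH) = 0.2000 x 0.009270 = 0.001854 mol.
n(HBr) in the aliquot = 0.001854 mol.
[diluted HBr] = 0.001854 / 0.01155 = 0.1605 M.
Dilution factor = 250.0/21.41 = 11.68, so [stock] = 0.1605 x 11.68 = 1.87 M.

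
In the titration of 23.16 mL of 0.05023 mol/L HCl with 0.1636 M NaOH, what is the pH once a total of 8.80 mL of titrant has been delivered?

11.94

n(acid) = 0.05023 x 0.02316 = 0.001163 mol; n(NaOH) added = 0.1636 x 0.008800 = 0.001440 mol.
Base is in excess by 0.001440 - 0.001163 = 0.0002764 mol in a total volume of 0.03196 L.
[OH^-] = 0.0002764/0.03196 = 0.008647 M, so pOH = 2.06 and pH = 14.00 - 2.06 = 11.94.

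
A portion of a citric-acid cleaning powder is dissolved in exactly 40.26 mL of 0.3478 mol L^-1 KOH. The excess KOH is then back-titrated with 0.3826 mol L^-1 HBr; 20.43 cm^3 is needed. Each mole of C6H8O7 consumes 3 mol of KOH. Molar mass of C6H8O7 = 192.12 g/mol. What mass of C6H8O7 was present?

0.396 g

Total n(KOH) added = 0.3478 x 0.04026 = 0.01400 mol.
n(HBr) used = 0.3826 x 0.02043 = 0.007817 mol, which equals the excess n(KOH).
So n(KOH) consumed by the sample = 0.01400 - 0.007817 = 0.006186 mol.
n(C6H8O7) = 0.006186 / 3 = 0.002062 mol.
mass = 0.002062 mol x 192.12 g/mol = 0.396 g.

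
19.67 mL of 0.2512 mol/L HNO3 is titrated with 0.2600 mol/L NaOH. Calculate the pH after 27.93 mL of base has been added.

12.69

n(acid) = 0.2512 x 0.01967 = 0.004941 mol; n(NaOH) added = 0.2600 x 0.02793 = 0.007262 mol.
Base is in excess by 0.007262 - 0.004941 = 0.002321 mol in a total volume of 0.04760 L.
[OH^-] = 0.002321/0.04760 = 0.04875 M, so pOH = 1.31 and pH = 14.00 - 1.31 = 12.69.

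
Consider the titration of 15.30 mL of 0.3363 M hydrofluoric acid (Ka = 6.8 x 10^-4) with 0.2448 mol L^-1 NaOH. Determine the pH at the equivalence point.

8.16

n(HF) = 0.3363 x 0.01530 = 0.005145 mol; V(NaOH) at equivalence = 0.005145/0.2448 = 0.02102 L.
At equivalence all the acid is converted to F-; total volume = 0.01530 + 0.02102 = 0.03632 L, so [F-] = 0.005145/0.03632 = 0.1417 M.
Kb = Kw/Ka = 1.0e-14 / 6.8 x 10^-4 = 1.47e-11.
[OH^-] = sqrt(Kb x [F-]) = sqrt(1.47e-11 x 0.1417) = 1.44e-6 M.
pOH = 5.84, so pH = 14.00 - 5.84 = 8.16.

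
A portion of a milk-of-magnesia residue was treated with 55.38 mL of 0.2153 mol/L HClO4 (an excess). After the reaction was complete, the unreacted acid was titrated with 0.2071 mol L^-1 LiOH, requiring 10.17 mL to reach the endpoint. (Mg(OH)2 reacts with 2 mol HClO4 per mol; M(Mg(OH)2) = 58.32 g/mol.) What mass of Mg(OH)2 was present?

Total n(HClO4) added = 0.2153 x 0.05538 = 0.01192 mol.
n(LiOH) used = 0.2071 x 0.01017 = 0.002106 mol, which equals the excess n(HClO4).
So n(HClO4) consumed by the sample = 0.01192 - 0.002106 = 0.009817 mol.
n(Mg(OH)2) = 0.009817 / 2 = 0.004909 mol.
mass = 0.004909 mol x 58.32 g/mol = 0.286 g.

0.286 g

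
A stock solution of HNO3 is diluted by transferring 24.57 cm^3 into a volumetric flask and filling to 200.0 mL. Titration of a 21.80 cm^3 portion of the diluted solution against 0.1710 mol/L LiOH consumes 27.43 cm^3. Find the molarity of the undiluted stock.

n(LiOH) = 0.1710 x 0.02743 = 0.004691 mol.
n(HNO3) in the aliquot = 0.004691 mol.
[diluted HNO3] = 0.004691 / 0.02180 = 0.2152 M.
Dilution factor = 200.0/24.57 = 8.140, so [stock] = 0.2152 x 8.140 = 1.75 M.

1.75 M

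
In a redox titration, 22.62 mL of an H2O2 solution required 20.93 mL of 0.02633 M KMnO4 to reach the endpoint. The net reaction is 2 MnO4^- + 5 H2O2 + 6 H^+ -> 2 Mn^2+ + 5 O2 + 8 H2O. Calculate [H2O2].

n(KMnO4) = 0.02633 x 0.02093 = 0.0005511 mol.
From the balanced equation, 2 mol KMnO4 reacts with 5 mol H2O2, so n(H2O2) = 0.0005511 x 5/2 = 0.001378 mol.
[H2O2] = 0.001378 / 0.02262 L = 0.0609 M.

0.0609 M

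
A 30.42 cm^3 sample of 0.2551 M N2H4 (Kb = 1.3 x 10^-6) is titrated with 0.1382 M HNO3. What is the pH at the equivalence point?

4.58

n(N2H4) = 0.2551 x 0.03042 = 0.007760 mol; V(HNO3) at equivalence = 0.007760/0.1382 = 0.05615 L.
At equivalence the base is fully converted to N2H5+; total volume = 0.08657 L, so [N2H5+] = 0.007760/0.08657 = 0.08964 M.
Ka(N2H5+) = Kw/Kb = 1.0e-14 / 1.3 x 10^-6 = 7.69e-9.
[H^+] = sqrt(Ka x [N2H5+]) = sqrt(7.69e-9 x 0.08964) = 2.63e-5 M.
pH = -log(2.63e-5) = 4.58.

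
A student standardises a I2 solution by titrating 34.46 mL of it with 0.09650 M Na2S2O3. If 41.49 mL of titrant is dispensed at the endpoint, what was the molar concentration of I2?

n(Na2S2O3) = 0.09650 x 0.04149 = 0.004004 mol.
From the balanced equation, 2 mol Na2S2O3 reacts with 1 mol I2, so n(I2) = 0.004004 x 1/2 = 0.002002 mol.
[I2] = 0.002002 / 0.03446 L = 0.0581 M.

0.0581 M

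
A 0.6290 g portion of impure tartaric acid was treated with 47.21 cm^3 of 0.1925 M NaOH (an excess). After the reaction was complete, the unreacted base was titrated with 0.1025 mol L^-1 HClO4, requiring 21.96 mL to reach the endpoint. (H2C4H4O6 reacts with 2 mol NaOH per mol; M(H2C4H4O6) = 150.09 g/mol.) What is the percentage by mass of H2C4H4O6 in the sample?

Total n(NaOH) added = 0.1925 x 0.04721 = 0.009088 mol.
n(HClO4) used = 0.1025 x 0.02196 = 0.002251 mol, which equals the excess n(NaOH).
So n(NaOH) consumed by the sample = 0.009088 - 0.002251 = 0.006837 mol.
n(H2C4H4O6) = 0.006837 / 2 = 0.003419 mol.
mass H2C4H4O6 = 0.003419 x 150.09 = 0.5131 g, so %H2C4H4O6 = 0.5131/0.6290 x 100 = 81.6%.

81.6%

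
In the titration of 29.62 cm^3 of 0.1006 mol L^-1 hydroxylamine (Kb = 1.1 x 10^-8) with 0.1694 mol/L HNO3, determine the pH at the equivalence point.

n(NH2OH) = 0.1006 x 0.02962 = 0.002980 mol; V(HNO3) at equivalence = 0.002980/0.1694 = 0.01759 L.
At equivalence the base is fully converted to NH3OH+; total volume = 0.04721 L, so [NH3OH+] = 0.002980/0.04721 = 0.06312 M.
Ka(NH3OH+) = Kw/Kb = 1.0e-14 / 1.1 x 10^-8 = 9.09e-7.
[H^+] = sqrt(Ka x [NH3OH+]) = sqrt(9.09e-7 x 0.06312) = 0.000240 M.
pH = -log(0.000240) = 3.62.

3.62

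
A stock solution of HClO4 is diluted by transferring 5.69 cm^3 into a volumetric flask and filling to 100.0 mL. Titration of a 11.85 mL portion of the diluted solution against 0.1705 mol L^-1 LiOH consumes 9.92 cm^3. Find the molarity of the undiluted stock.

2.51 M

n(LiOH) = 0.1705 x 0.009920 = 0.001691 mol.
n(HClO4) in the aliquot = 0.001691 mol.
[diluted HClO4] = 0.001691 / 0.01185 = 0.1427 M.
Dilution factor = 100.0/5.690 = 17.57, so [stock] = 0.1427 x 17.57 = 2.51 M.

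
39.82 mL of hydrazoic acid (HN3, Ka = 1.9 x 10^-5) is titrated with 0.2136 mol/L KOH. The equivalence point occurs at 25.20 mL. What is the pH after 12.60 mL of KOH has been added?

12.60 mL is exactly half the equivalence volume (25.20/2), i.e. the half-equivalence point.
There, n(HA) = n(A^-), so pH = pKa = -log(1.9 x 10^-5) = 4.72.

4.72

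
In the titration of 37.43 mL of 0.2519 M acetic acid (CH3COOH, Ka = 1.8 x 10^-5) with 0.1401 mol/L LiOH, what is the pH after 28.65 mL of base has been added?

4.61

Initial n(CH3COOH) = 0.2519 x 0.03743 = 0.009429 mol.
n(LiOH) added = 0.1401 x 0.02865 = 0.004014 mol, converting that many moles of CH3COOH to CH3COO-.
Remaining n(CH3COOH) = 0.005415 mol; n(CH3COO-) = 0.004014 mol.
By Henderson-Hasselbalch, pH = pKa + log([A^-]/[HA]) = 4.74 + log(0.004014/0.005415) = 4.74 + (-0.13) = 4.61.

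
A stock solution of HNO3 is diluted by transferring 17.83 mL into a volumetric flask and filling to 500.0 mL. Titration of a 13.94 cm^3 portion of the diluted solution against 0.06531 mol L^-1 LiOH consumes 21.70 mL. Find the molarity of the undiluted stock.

n(LiOH) = 0.06531 x 0.02170 = 0.001417 mol.
n(HNO3) in the aliquot = 0.001417 mol.
[diluted HNO3] = 0.001417 / 0.01394 = 0.1017 M.
Dilution factor = 500.0/17.83 = 28.04, so [stock] = 0.1017 x 28.04 = 2.85 M.

2.85 M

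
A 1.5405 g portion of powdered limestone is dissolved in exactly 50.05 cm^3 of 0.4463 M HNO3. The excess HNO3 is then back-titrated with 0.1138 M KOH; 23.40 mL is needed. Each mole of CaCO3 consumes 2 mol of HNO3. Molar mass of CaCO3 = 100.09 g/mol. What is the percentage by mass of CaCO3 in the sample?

Total n(HNO3) added = 0.4463 x 0.05005 = 0.02234 mol.
n(KOH) used = 0.1138 x 0.02340 = 0.002663 mol, which equals the excess n(HNO3).
So n(HNO3) consumed by the sample = 0.02234 - 0.002663 = 0.01967 mol.
n(CaCO3) = 0.01967 / 2 = 0.009837 mol.
mass CaCO3 = 0.009837 x 100.09 = 0.9846 g, so %CaCO3 = 0.9846/1.5405 x 100 = 63.9%.

63.9%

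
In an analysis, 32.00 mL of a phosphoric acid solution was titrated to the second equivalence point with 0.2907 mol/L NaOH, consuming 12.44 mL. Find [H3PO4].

n(NaOH) = 0.2907 x 0.01244 = 0.003616 mol.
At the second equivalence point, 2 mol OH^- react per mol H3PO4, so n(H3PO4) = 0.003616 / 2 = 0.001808 mol.
[H3PO4] = 0.001808 / 0.03200 L = 0.0565 M.

0.0565 M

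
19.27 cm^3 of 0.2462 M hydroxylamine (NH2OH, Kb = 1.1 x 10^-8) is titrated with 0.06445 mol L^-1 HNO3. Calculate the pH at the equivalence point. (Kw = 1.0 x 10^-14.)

3.67

n(NH2OH) = 0.2462 x 0.01927 = 0.004744 mol; V(HNO3) at equivalence = 0.004744/0.06445 = 0.07361 L.
At equivalence the base is fully converted to NH3OH+; total volume = 0.09288 L, so [NH3OH+] = 0.004744/0.09288 = 0.05108 M.
Ka(NH3OH+) = Kw/Kb = 1.0e-14 / 1.1 x 10^-8 = 9.09e-7.
[H^+] = sqrt(Ka x [NH3OH+]) = sqrt(9.09e-7 x 0.05108) = 0.000215 M.
pH = -log(0.000215) = 3.67.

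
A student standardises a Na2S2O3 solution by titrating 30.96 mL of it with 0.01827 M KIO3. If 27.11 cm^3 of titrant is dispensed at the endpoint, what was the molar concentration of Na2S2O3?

0.0960 M

n(KIO3) = 0.01827 x 0.02711 = 0.0004953 mol.
From the balanced equation, 1 mol KIO3 reacts with 6 mol Na2S2O3, so n(Na2S2O3) = 0.0004953 x 6/1 = 0.002972 mol.
[Na2S2O3] = 0.002972 / 0.03096 L = 0.0960 M.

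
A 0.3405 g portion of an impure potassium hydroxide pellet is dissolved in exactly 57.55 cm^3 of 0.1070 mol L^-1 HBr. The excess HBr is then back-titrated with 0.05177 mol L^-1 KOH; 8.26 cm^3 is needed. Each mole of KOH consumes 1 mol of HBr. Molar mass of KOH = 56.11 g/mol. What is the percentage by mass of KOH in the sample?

94.4%

Total n(HBr) added = 0.1070 x 0.05755 = 0.006158 mol.
n(KOH) used = 0.05177 x 0.008260 = 0.0004276 mol, which equals the excess n(HBr).
So n(HBr) consumed by the sample = 0.006158 - 0.0004276 = 0.005730 mol.
n(KOH) = 0.005730 / 1 = 0.005730 mol.
mass KOH = 0.005730 x 56.11 = 0.3215 g, so %KOH = 0.3215/0.3405 x 100 = 94.4%.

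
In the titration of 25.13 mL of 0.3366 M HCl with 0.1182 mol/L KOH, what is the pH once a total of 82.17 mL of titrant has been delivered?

12.07

n(acid) = 0.3366 x 0.02513 = 0.008459 mol; n(KOH) added = 0.1182 x 0.08217 = 0.009712 mol.
Base is in excess by 0.009712 - 0.008459 = 0.001254 mol in a total volume of 0.1073 L.
[OH^-] = 0.001254/0.1073 = 0.01168 M, so pOH = 1.93 and pH = 14.00 - 1.93 = 12.07.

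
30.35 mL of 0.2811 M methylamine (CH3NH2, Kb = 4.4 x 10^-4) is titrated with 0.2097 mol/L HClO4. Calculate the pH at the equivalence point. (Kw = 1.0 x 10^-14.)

5.78

n(CH3NH2) = 0.2811 x 0.03035 = 0.008531 mol; V(HClO4) at equivalence = 0.008531/0.2097 = 0.04068 L.
At equivalence the base is fully converted to CH3NH3+; total volume = 0.07103 L, so [CH3NH3+] = 0.008531/0.07103 = 0.1201 M.
Ka(CH3NH3+) = Kw/Kb = 1.0e-14 / 4.4 x 10^-4 = 2.27e-11.
[H^+] = sqrt(Ka x [CH3NH3+]) = sqrt(2.27e-11 x 0.1201) = 1.65e-6 M.
pH = -log(1.65e-6) = 5.78.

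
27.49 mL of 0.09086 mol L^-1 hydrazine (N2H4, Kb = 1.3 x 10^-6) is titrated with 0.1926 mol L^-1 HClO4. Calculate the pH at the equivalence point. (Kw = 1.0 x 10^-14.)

4.66

n(N2H4) = 0.09086 x 0.02749 = 0.002498 mol; V(HClO4) at equivalence = 0.002498/0.1926 = 0.01297 L.
At equivalence the base is fully converted to N2H5+; total volume = 0.04046 L, so [N2H5+] = 0.002498/0.04046 = 0.06174 M.
Ka(N2H5+) = Kw/Kb = 1.0e-14 / 1.3 x 10^-6 = 7.69e-9.
[H^+] = sqrt(Ka x [N2H5+]) = sqrt(7.69e-9 x 0.06174) = 2.18e-5 M.
pH = -log(2.18e-5) = 4.66.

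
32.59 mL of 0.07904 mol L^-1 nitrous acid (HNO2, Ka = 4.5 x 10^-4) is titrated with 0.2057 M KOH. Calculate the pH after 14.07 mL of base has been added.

n(acid) = 0.07904 x 0.03259 = 0.002576 mol; n(KOH) added = 0.2057 x 0.01407 = 0.002894 mol.
Base is in excess by 0.002894 - 0.002576 = 0.0003183 mol in a total volume of 0.04666 L.
[OH^-] = 0.0003183/0.04666 = 0.006821 M, so pOH = 2.17 and pH = 14.00 - 2.17 = 11.83.

11.83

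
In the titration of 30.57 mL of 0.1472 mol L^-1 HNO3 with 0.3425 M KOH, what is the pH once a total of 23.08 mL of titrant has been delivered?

12.80

n(acid) = 0.1472 x 0.03057 = 0.004500 mol; n(KOH) added = 0.3425 x 0.02308 = 0.007905 mol.
Base is in excess by 0.007905 - 0.004500 = 0.003405 mol in a total volume of 0.05365 L.
[OH^-] = 0.003405/0.05365 = 0.06347 M, so pOH = 1.20 and pH = 14.00 - 1.20 = 12.80.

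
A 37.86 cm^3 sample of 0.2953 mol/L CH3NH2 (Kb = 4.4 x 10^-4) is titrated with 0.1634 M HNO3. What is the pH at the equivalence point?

n(CH3NH2) = 0.2953 x 0.03786 = 0.01118 mol; V(HNO3) at equivalence = 0.01118/0.1634 = 0.06842 L.
At equivalence the base is fully converted to CH3NH3+; total volume = 0.1063 L, so [CH3NH3+] = 0.01118/0.1063 = 0.1052 M.
Ka(CH3NH3+) = Kw/Kb = 1.0e-14 / 4.4 x 10^-4 = 2.27e-11.
[H^+] = sqrt(Ka x [CH3NH3+]) = sqrt(2.27e-11 x 0.1052) = 1.55e-6 M.
pH = -log(1.55e-6) = 5.81.

5.81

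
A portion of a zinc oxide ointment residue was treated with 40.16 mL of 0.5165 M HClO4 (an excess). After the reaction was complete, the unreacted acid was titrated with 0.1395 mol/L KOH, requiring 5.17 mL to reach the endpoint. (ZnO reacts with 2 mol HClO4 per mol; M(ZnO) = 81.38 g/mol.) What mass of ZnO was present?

0.815 g

Total n(HClO4) added = 0.5165 x 0.04016 = 0.02074 mol.
n(KOH) used = 0.1395 x 0.005170 = 0.0007212 mol, which equals the excess n(HClO4).
So n(HClO4) consumed by the sample = 0.02074 - 0.0007212 = 0.02002 mol.
n(ZnO) = 0.02002 / 2 = 0.01001 mol.
mass = 0.01001 mol x 81.38 g/mol = 0.815 g.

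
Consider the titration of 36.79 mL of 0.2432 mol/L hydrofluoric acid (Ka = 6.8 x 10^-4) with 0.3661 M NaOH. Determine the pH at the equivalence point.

8.17

n(HF) = 0.2432 x 0.03679 = 0.008947 mol; V(NaOH) at equivalence = 0.008947/0.3661 = 0.02444 L.
At equivalence all the acid is converted to F-; total volume = 0.03679 + 0.02444 = 0.06123 L, so [F-] = 0.008947/0.06123 = 0.1461 M.
Kb = Kw/Ka = 1.0e-14 / 6.8 x 10^-4 = 1.47e-11.
[OH^-] = sqrt(Kb x [F-]) = sqrt(1.47e-11 x 0.1461) = 1.47e-6 M.
pOH = 5.83, so pH = 14.00 - 5.83 = 8.17.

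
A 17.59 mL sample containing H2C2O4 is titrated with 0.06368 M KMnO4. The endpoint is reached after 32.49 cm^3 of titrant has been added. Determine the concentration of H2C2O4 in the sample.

n(KMnO4) = 0.06368 x 0.03249 = 0.002069 mol.
From the balanced equation, 2 mol KMnO4 reacts with 5 mol H2C2O4, so n(H2C2O4) = 0.002069 x 5/2 = 0.005172 mol.
[H2C2O4] = 0.005172 / 0.01759 L = 0.294 M.

0.294 M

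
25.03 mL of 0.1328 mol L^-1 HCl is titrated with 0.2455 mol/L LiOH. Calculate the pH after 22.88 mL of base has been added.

n(acid) = 0.1328 x 0.02503 = 0.003324 mol; n(LiOH) added = 0.2455 x 0.02288 = 0.005617 mol.
Base is in excess by 0.005617 - 0.003324 = 0.002293 mol in a total volume of 0.04791 L.
[OH^-] = 0.002293/0.04791 = 0.04786 M, so pOH = 1.32 and pH = 14.00 - 1.32 = 12.68.

12.68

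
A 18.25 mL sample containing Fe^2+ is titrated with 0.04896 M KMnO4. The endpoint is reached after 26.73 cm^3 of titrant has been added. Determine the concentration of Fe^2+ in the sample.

0.359 M

n(KMnO4) = 0.04896 x 0.02673 = 0.001309 mol.
From the balanced equation, 1 mol KMnO4 reacts with 5 mol Fe^2+, so n(Fe^2+) = 0.001309 x 5/1 = 0.006544 mol.
[Fe^2+] = 0.006544 / 0.01825 L = 0.359 M.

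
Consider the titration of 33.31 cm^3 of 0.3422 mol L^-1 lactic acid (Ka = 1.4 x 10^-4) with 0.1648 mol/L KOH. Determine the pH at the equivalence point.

8.45

n(HC3H5O3) = 0.3422 x 0.03331 = 0.01140 mol; V(KOH) at equivalence = 0.01140/0.1648 = 0.06917 L.
At equivalence all the acid is converted to C3H5O3-; total volume = 0.03331 + 0.06917 = 0.1025 L, so [C3H5O3-] = 0.01140/0.1025 = 0.1112 M.
Kb = Kw/Ka = 1.0e-14 / 1.4 x 10^-4 = 7.14e-11.
[OH^-] = sqrt(Kb x [C3H5O3-]) = sqrt(7.14e-11 x 0.1112) = 2.82e-6 M.
pOH = 5.55, so pH = 14.00 - 5.55 = 8.45.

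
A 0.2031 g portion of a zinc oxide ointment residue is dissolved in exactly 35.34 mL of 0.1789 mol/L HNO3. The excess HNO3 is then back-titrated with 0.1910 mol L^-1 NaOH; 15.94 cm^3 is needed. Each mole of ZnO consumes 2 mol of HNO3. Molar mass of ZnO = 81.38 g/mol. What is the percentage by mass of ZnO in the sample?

65.7%

Total n(HNO3) added = 0.1789 x 0.03534 = 0.006322 mol.
n(NaOH) used = 0.1910 x 0.01594 = 0.003045 mol, which equals the excess n(HNO3).
So n(HNO3) consumed by the sample = 0.006322 - 0.003045 = 0.003278 mol.
n(ZnO) = 0.003278 / 2 = 0.001639 mol.
mass ZnO = 0.001639 x 81.38 = 0.1334 g, so %ZnO = 0.1334/0.2031 x 100 = 65.7%.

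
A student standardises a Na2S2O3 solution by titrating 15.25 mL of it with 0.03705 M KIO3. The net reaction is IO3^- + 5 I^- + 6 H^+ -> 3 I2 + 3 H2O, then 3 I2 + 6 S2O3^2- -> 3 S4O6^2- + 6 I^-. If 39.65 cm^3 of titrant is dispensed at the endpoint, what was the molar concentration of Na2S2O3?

n(KIO3) = 0.03705 x 0.03965 = 0.001469 mol.
From the balanced equation, 1 mol KIO3 reacts with 6 mol Na2S2O3, so n(Na2S2O3) = 0.001469 x 6/1 = 0.008814 mol.
[Na2S2O3] = 0.008814 / 0.01525 L = 0.578 M.

0.578 M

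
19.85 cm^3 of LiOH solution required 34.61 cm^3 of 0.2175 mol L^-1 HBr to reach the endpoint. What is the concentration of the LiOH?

0.379 M

n(HBr) delivered = 0.2175 x 0.03461 = 0.007528 mol.
For a 1:1 reaction, n(LiOH) = 0.007528 mol.
[LiOH] = 0.007528 mol / 0.01985 L = 0.379 M.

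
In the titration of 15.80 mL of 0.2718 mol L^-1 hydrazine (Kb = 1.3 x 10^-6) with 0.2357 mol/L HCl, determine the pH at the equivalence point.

n(N2H4) = 0.2718 x 0.01580 = 0.004294 mol; V(HCl) at equivalence = 0.004294/0.2357 = 0.01822 L.
At equivalence the base is fully converted to N2H5+; total volume = 0.03402 L, so [N2H5+] = 0.004294/0.03402 = 0.1262 M.
Ka(N2H5+) = Kw/Kb = 1.0e-14 / 1.3 x 10^-6 = 7.69e-9.
[H^+] = sqrt(Ka x [N2H5+]) = sqrt(7.69e-9 x 0.1262) = 3.12e-5 M.
pH = -log(3.12e-5) = 4.51.

4.51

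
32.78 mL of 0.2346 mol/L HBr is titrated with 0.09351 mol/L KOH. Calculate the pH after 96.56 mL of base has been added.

n(acid) = 0.2346 x 0.03278 = 0.007690 mol; n(KOH) added = 0.09351 x 0.09656 = 0.009029 mol.
Base is in excess by 0.009029 - 0.007690 = 0.001339 mol in a total volume of 0.1293 L.
[OH^-] = 0.001339/0.1293 = 0.01035 M, so pOH = 1.98 and pH = 14.00 - 1.98 = 12.02.

12.02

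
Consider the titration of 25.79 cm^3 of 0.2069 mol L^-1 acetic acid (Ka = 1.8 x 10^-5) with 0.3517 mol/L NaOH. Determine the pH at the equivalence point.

n(CH3COOH) = 0.2069 x 0.02579 = 0.005336 mol; V(NaOH) at equivalence = 0.005336/0.3517 = 0.01517 L.
At equivalence all the acid is converted to CH3COO-; total volume = 0.02579 + 0.01517 = 0.04096 L, so [CH3COO-] = 0.005336/0.04096 = 0.1303 M.
Kb = Kw/Ka = 1.0e-14 / 1.8 x 10^-5 = 5.56e-10.
[OH^-] = sqrt(Kb x [CH3COO-]) = sqrt(5.56e-10 x 0.1303) = 8.51e-6 M.
pOH = 5.07, so pH = 14.00 - 5.07 = 8.93.

8.93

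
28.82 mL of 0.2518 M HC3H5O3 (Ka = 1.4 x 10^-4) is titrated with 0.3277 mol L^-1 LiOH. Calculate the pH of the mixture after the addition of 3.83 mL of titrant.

Initial n(HC3H5O3) = 0.2518 x 0.02882 = 0.007257 mol.
n(LiOH) added = 0.3277 x 0.003830 = 0.001255 mol, converting that many moles of HC3H5O3 to C3H5O3-.
Remaining n(HC3H5O3) = 0.006002 mol; n(C3H5O3-) = 0.001255 mol.
By Henderson-Hasselbalch, pH = pKa + log([A^-]/[HA]) = 3.85 + log(0.001255/0.006002) = 3.85 + (-0.68) = 3.17.

3.17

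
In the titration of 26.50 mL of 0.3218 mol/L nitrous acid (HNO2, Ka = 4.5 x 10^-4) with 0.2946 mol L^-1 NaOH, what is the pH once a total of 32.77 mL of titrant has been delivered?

n(acid) = 0.3218 x 0.02650 = 0.008528 mol; n(NaOH) added = 0.2946 x 0.03277 = 0.009654 mol.
Base is in excess by 0.009654 - 0.008528 = 0.001126 mol in a total volume of 0.05927 L.
[OH^-] = 0.001126/0.05927 = 0.01900 M, so pOH = 1.72 and pH = 14.00 - 1.72 = 12.28.

12.28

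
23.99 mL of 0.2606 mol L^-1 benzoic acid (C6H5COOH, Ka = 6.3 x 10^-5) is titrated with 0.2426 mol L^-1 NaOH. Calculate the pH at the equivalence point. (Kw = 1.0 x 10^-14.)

n(C6H5COOH) = 0.2606 x 0.02399 = 0.006252 mol; V(NaOH) at equivalence = 0.006252/0.2426 = 0.02577 L.
At equivalence all the acid is converted to C6H5COO-; total volume = 0.02399 + 0.02577 = 0.04976 L, so [C6H5COO-] = 0.006252/0.04976 = 0.1256 M.
Kb = Kw/Ka = 1.0e-14 / 6.3 x 10^-5 = 1.59e-10.
[OH^-] = sqrt(Kb x [C6H5COO-]) = sqrt(1.59e-10 x 0.1256) = 4.47e-6 M.
pOH = 5.35, so pH = 14.00 - 5.35 = 8.65.

8.65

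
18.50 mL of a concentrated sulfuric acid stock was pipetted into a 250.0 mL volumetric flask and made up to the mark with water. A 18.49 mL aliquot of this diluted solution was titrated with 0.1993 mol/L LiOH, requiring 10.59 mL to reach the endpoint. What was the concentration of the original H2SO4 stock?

n(LiOH) = 0.1993 x 0.01059 = 0.002111 mol.
n(H2SO4) in the aliquot = 0.002111 x 1/2 = 0.001055 mol.
[diluted H2SO4] = 0.001055 / 0.01849 = 0.05707 M.
Dilution factor = 250.0/18.50 = 13.51, so [stock] = 0.05707 x 13.51 = 0.771 M.

0.771 M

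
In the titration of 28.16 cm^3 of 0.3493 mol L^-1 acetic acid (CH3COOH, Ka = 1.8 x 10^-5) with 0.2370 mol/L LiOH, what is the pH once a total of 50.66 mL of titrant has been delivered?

12.44

n(acid) = 0.3493 x 0.02816 = 0.009836 mol; n(LiOH) added = 0.2370 x 0.05066 = 0.01201 mol.
Base is in excess by 0.01201 - 0.009836 = 0.002170 mol in a total volume of 0.07882 L.
[OH^-] = 0.002170/0.07882 = 0.02753 M, so pOH = 1.56 and pH = 14.00 - 1.56 = 12.44.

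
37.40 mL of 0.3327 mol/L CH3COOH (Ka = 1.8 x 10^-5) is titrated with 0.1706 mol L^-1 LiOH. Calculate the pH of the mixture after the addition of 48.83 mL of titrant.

5.05

Initial n(CH3COOH) = 0.3327 x 0.03740 = 0.01244 mol.
n(LiOH) added = 0.1706 x 0.04883 = 0.008330 mol, converting that many moles of CH3COOH to CH3COO-.
Remaining n(CH3COOH) = 0.004113 mol; n(CH3COO-) = 0.008330 mol.
By Henderson-Hasselbalch, pH = pKa + log([A^-]/[HA]) = 4.74 + log(0.008330/0.004113) = 4.74 + (+0.31) = 5.05.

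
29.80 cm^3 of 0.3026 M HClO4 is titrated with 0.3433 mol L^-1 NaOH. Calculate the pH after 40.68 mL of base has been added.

12.85

n(acid) = 0.3026 x 0.02980 = 0.009017 mol; n(NaOH) added = 0.3433 x 0.04068 = 0.01397 mol.
Base is in excess by 0.01397 - 0.009017 = 0.004948 mol in a total volume of 0.07048 L.
[OH^-] = 0.004948/0.07048 = 0.07020 M, so pOH = 1.15 and pH = 14.00 - 1.15 = 12.85.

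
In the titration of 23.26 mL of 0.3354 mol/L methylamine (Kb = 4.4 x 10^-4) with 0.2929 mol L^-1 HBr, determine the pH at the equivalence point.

5.72

n(CH3NH2) = 0.3354 x 0.02326 = 0.007801 mol; V(HBr) at equivalence = 0.007801/0.2929 = 0.02664 L.
At equivalence the base is fully converted to CH3NH3+; total volume = 0.04990 L, so [CH3NH3+] = 0.007801/0.04990 = 0.1564 M.
Ka(CH3NH3+) = Kw/Kb = 1.0e-14 / 4.4 x 10^-4 = 2.27e-11.
[H^+] = sqrt(Ka x [CH3NH3+]) = sqrt(2.27e-11 x 0.1564) = 1.89e-6 M.
pH = -log(1.89e-6) = 5.72.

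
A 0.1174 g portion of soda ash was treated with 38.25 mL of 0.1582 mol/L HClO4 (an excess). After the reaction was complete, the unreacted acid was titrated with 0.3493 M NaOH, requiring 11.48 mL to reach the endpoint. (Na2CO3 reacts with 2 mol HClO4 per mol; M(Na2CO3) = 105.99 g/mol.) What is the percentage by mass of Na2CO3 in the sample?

Total n(HClO4) added = 0.1582 x 0.03825 = 0.006051 mol.
n(NaOH) used = 0.3493 x 0.01148 = 0.004010 mol, which equals the excess n(HClO4).
So n(HClO4) consumed by the sample = 0.006051 - 0.004010 = 0.002041 mol.
n(Na2CO3) = 0.002041 / 2 = 0.001021 mol.
mass Na2CO3 = 0.001021 x 105.99 = 0.1082 g, so %Na2CO3 = 0.1082/0.1174 x 100 = 92.1%.

92.1%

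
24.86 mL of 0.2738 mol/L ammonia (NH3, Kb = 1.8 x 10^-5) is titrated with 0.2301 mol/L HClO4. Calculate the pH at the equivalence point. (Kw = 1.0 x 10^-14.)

5.08

n(NH3) = 0.2738 x 0.02486 = 0.006807 mol; V(HClO4) at equivalence = 0.006807/0.2301 = 0.02958 L.
At equivalence the base is fully converted to NH4+; total volume = 0.05444 L, so [NH4+] = 0.006807/0.05444 = 0.1250 M.
Ka(NH4+) = Kw/Kb = 1.0e-14 / 1.8 x 10^-5 = 5.56e-10.
[H^+] = sqrt(Ka x [NH4+]) = sqrt(5.56e-10 x 0.1250) = 8.33e-6 M.
pH = -log(8.33e-6) = 5.08.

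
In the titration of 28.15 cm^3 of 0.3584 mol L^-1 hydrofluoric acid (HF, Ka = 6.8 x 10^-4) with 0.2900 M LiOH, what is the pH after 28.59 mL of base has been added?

3.83

Initial n(HF) = 0.3584 x 0.02815 = 0.01009 mol.
n(LiOH) added = 0.2900 x 0.02859 = 0.008291 mol, converting that many moles of HF to F-.
Remaining n(HF) = 0.001798 mol; n(F-) = 0.008291 mol.
By Henderson-Hasselbalch, pH = pKa + log([A^-]/[HA]) = 3.17 + log(0.008291/0.001798) = 3.17 + (+0.66) = 3.83.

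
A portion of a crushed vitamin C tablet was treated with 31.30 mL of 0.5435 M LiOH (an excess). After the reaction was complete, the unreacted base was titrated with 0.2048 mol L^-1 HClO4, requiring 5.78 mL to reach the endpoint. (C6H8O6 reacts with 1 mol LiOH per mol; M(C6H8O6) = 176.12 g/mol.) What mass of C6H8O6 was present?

Total n(LiOH) added = 0.5435 x 0.03130 = 0.01701 mol.
n(HClO4) used = 0.2048 x 0.005780 = 0.001184 mol, which equals the excess n(LiOH).
So n(LiOH) consumed by the sample = 0.01701 - 0.001184 = 0.01583 mol.
n(C6H8O6) = 0.01583 / 1 = 0.01583 mol.
mass = 0.01583 mol x 176.12 g/mol = 2.79 g.

2.79 g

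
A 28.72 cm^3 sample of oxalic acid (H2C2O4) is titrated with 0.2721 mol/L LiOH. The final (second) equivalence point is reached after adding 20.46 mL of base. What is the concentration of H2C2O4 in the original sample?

0.0969 M

n(LiOH) = 0.2721 x 0.02046 = 0.005567 mol.
At the final (second) equivalence point, 2 mol OH^- react per mol H2C2O4, so n(H2C2O4) = 0.005567 / 2 = 0.002784 mol.
[H2C2O4] = 0.002784 / 0.02872 L = 0.0969 M.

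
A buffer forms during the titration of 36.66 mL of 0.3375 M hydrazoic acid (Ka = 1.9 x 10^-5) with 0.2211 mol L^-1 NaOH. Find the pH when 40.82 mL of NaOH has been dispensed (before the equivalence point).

Initial n(HN3) = 0.3375 x 0.03666 = 0.01237 mol.
n(NaOH) added = 0.2211 x 0.04082 = 0.009025 mol, converting that many moles of HN3 to N3-.
Remaining n(HN3) = 0.003347 mol; n(N3-) = 0.009025 mol.
By Henderson-Hasselbalch, pH = pKa + log([A^-]/[HA]) = 4.72 + log(0.009025/0.003347) = 4.72 + (+0.43) = 5.15.

5.15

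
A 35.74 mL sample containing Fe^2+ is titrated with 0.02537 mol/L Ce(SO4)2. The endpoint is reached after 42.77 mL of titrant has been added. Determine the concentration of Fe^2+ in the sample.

n(Ce(SO4)2) = 0.02537 x 0.04277 = 0.001085 mol.
From the balanced equation, 1 mol Ce(SO4)2 reacts with 1 mol Fe^2+, so n(Fe^2+) = 0.001085 x 1/1 = 0.001085 mol.
[Fe^2+] = 0.001085 / 0.03574 L = 0.0304 M.

0.0304 M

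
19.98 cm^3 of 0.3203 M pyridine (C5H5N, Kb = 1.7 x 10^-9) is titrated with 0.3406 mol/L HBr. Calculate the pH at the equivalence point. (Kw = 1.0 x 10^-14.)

n(C5H5N) = 0.3203 x 0.01998 = 0.006400 mol; V(HBr) at equivalence = 0.006400/0.3406 = 0.01879 L.
At equivalence the base is fully converted to C5H5NH+; total volume = 0.03877 L, so [C5H5NH+] = 0.006400/0.03877 = 0.1651 M.
Ka(C5H5NH+) = Kw/Kb = 1.0e-14 / 1.7 x 10^-9 = 5.88e-6.
[H^+] = sqrt(Ka x [C5H5NH+]) = sqrt(5.88e-6 x 0.1651) = 0.000985 M.
pH = -log(0.000985) = 3.01.

3.01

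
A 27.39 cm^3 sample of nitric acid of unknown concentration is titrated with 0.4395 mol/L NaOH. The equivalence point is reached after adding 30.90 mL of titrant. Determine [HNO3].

n(NaOH) delivered = 0.4395 x 0.03090 = 0.01358 mol.
For a 1:1 reaction, n(HNO3) = 0.01358 mol.
[HNO3] = 0.01358 mol / 0.02739 L = 0.496 M.

0.496 M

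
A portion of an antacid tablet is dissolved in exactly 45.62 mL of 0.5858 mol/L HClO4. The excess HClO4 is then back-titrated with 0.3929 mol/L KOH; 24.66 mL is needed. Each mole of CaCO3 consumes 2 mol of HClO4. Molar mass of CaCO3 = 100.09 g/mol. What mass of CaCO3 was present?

Total n(HClO4) added = 0.5858 x 0.04562 = 0.02672 mol.
n(KOH) used = 0.3929 x 0.02466 = 0.009689 mol, which equals the excess n(HClO4).
So n(HClO4) consumed by the sample = 0.02672 - 0.009689 = 0.01704 mol.
n(CaCO3) = 0.01704 / 2 = 0.008518 mol.
mass = 0.008518 mol x 100.09 g/mol = 0.853 g.

0.853 g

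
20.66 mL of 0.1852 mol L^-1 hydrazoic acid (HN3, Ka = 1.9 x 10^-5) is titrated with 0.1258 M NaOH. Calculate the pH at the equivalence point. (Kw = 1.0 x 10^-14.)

8.80

n(HN3) = 0.1852 x 0.02066 = 0.003826 mol; V(NaOH) at equivalence = 0.003826/0.1258 = 0.03042 L.
At equivalence all the acid is converted to N3-; total volume = 0.02066 + 0.03042 = 0.05108 L, so [N3-] = 0.003826/0.05108 = 0.07491 M.
Kb = Kw/Ka = 1.0e-14 / 1.9 x 10^-5 = 5.26e-10.
[OH^-] = sqrt(Kb x [N3-]) = sqrt(5.26e-10 x 0.07491) = 6.28e-6 M.
pOH = 5.20, so pH = 14.00 - 5.20 = 8.80.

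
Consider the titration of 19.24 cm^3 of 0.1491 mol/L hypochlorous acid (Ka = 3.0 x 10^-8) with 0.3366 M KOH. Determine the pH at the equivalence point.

n(HClO) = 0.1491 x 0.01924 = 0.002869 mol; V(KOH) at equivalence = 0.002869/0.3366 = 0.008523 L.
At equivalence all the acid is converted to ClO-; total volume = 0.01924 + 0.008523 = 0.02776 L, so [ClO-] = 0.002869/0.02776 = 0.1033 M.
Kb = Kw/Ka = 1.0e-14 / 3.0 x 10^-8 = 3.33e-7.
[OH^-] = sqrt(Kb x [ClO-]) = sqrt(3.33e-7 x 0.1033) = 0.000186 M.
pOH = 3.73, so pH = 14.00 - 3.73 = 10.27.

10.27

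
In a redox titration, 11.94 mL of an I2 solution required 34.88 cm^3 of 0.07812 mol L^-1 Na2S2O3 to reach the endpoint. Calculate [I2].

n(Na2S2O3) = 0.07812 x 0.03488 = 0.002725 mol.
From the balanced equation, 2 mol Na2S2O3 reacts with 1 mol I2, so n(I2) = 0.002725 x 1/2 = 0.001362 mol.
[I2] = 0.001362 / 0.01194 L = 0.114 M.

0.114 M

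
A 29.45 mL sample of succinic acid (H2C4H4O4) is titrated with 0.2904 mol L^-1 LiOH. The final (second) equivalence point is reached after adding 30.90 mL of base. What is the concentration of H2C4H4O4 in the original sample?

0.152 M

n(LiOH) = 0.2904 x 0.03090 = 0.008973 mol.
At the final (second) equivalence point, 2 mol OH^- react per mol H2C4H4O4, so n(H2C4H4O4) = 0.008973 / 2 = 0.004487 mol.
[H2C4H4O4] = 0.004487 / 0.02945 L = 0.152 M.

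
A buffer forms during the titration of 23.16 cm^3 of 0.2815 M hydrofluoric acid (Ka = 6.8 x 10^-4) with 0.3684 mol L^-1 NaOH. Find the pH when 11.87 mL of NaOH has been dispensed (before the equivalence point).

Initial n(HF) = 0.2815 x 0.02316 = 0.006520 mol.
n(NaOH) added = 0.3684 x 0.01187 = 0.004373 mol, converting that many moles of HF to F-.
Remaining n(HF) = 0.002147 mol; n(F-) = 0.004373 mol.
By Henderson-Hasselbalch, pH = pKa + log([A^-]/[HA]) = 3.17 + log(0.004373/0.002147) = 3.17 + (+0.31) = 3.48.

3.48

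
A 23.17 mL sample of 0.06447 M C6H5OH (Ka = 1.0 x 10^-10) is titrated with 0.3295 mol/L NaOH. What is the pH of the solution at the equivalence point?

11.37

n(C6H5OH) = 0.06447 x 0.02317 = 0.001494 mol; V(NaOH) at equivalence = 0.001494/0.3295 = 0.004533 L.
At equivalence all the acid is converted to C6H5O-; total volume = 0.02317 + 0.004533 = 0.02770 L, so [C6H5O-] = 0.001494/0.02770 = 0.05392 M.
Kb = Kw/Ka = 1.0e-14 / 1.0 x 10^-10 = 0.000100.
[OH^-] = sqrt(Kb x [C6H5O-]) = sqrt(0.000100 x 0.05392) = 0.00232 M.
pOH = 2.63, so pH = 14.00 - 2.63 = 11.37.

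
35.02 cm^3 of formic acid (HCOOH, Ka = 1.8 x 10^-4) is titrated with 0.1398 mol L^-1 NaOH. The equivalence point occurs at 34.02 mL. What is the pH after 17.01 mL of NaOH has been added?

17.01 mL is exactly half the equivalence volume (34.02/2), i.e. the half-equivalence point.
There, n(HA) = n(A^-), so pH = pKa = -log(1.8 x 10^-4) = 3.74.

3.74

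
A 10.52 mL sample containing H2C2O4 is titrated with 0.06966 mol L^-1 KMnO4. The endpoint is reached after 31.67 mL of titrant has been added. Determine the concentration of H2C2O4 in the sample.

0.524 M

n(KMnO4) = 0.06966 x 0.03167 = 0.002206 mol.
From the balanced equation, 2 mol KMnO4 reacts with 5 mol H2C2O4, so n(H2C2O4) = 0.002206 x 5/2 = 0.005515 mol.
[H2C2O4] = 0.005515 / 0.01052 L = 0.524 M.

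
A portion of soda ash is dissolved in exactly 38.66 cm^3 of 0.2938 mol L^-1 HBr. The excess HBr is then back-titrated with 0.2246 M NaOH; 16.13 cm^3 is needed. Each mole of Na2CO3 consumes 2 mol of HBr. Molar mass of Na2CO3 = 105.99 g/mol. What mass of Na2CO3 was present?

0.410 g

Total n(HBr) added = 0.2938 x 0.03866 = 0.01136 mol.
n(NaOH) used = 0.2246 x 0.01613 = 0.003623 mol, which equals the excess n(HBr).
So n(HBr) consumed by the sample = 0.01136 - 0.003623 = 0.007736 mol.
n(Na2CO3) = 0.007736 / 2 = 0.003868 mol.
mass = 0.003868 mol x 105.99 g/mol = 0.410 g.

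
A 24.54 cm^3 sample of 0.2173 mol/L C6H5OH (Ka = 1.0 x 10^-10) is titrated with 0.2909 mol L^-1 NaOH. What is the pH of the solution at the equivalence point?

11.55

n(C6H5OH) = 0.2173 x 0.02454 = 0.005333 mol; V(NaOH) at equivalence = 0.005333/0.2909 = 0.01833 L.
At equivalence all the acid is converted to C6H5O-; total volume = 0.02454 + 0.01833 = 0.04287 L, so [C6H5O-] = 0.005333/0.04287 = 0.1244 M.
Kb = Kw/Ka = 1.0e-14 / 1.0 x 10^-10 = 0.000100.
[OH^-] = sqrt(Kb x [C6H5O-]) = sqrt(0.000100 x 0.1244) = 0.00353 M.
pOH = 2.45, so pH = 14.00 - 2.45 = 11.55.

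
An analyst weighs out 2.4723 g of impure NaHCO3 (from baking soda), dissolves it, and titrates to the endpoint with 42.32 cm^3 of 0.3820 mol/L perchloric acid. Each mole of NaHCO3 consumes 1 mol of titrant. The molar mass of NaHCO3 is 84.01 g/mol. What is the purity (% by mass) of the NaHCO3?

54.9%

n(HClO4) = 0.3820 x 0.04232 = 0.01617 mol.
n(NaHCO3) = 0.01617 / 1 = 0.01617 mol.
mass of NaHCO3 = 0.01617 x 84.01 = 1.358 g.
% purity = 1.358 / 2.4723 x 100 = 54.9%.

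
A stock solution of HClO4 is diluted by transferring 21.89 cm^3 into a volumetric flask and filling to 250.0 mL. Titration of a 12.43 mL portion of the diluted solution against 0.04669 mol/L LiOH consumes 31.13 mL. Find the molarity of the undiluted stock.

n(LiOH) = 0.04669 x 0.03113 = 0.001453 mol.
n(HClO4) in the aliquot = 0.001453 mol.
[diluted HClO4] = 0.001453 / 0.01243 = 0.1169 M.
Dilution factor = 250.0/21.89 = 11.42, so [stock] = 0.1169 x 11.42 = 1.34 M.

1.34 M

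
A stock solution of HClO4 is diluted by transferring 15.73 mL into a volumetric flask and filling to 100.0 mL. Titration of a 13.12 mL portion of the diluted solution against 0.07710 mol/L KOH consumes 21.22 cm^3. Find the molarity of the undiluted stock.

0.793 M

n(KOH) = 0.07710 x 0.02122 = 0.001636 mol.
n(HClO4) in the aliquot = 0.001636 mol.
[diluted HClO4] = 0.001636 / 0.01312 = 0.1247 M.
Dilution factor = 100.0/15.73 = 6.357, so [stock] = 0.1247 x 6.357 = 0.793 M.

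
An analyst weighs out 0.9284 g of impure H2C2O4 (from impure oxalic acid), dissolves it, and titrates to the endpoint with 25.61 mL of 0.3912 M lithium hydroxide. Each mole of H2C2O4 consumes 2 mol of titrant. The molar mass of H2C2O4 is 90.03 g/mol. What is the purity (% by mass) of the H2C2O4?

n(LiOH) = 0.3912 x 0.02561 = 0.01002 mol.
n(H2C2O4) = 0.01002 / 2 = 0.005009 mol.
mass of H2C2O4 = 0.005009 x 90.03 = 0.4510 g.
% purity = 0.4510 / 0.9284 x 100 = 48.6%.

48.6%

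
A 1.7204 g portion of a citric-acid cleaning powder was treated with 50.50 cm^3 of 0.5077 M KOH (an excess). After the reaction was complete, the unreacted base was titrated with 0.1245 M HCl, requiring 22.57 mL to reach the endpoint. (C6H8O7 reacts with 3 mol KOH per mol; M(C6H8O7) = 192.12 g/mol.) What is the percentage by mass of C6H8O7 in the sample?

85.0%

Total n(KOH) added = 0.5077 x 0.05050 = 0.02564 mol.
n(HCl) used = 0.1245 x 0.02257 = 0.002810 mol, which equals the excess n(KOH).
So n(KOH) consumed by the sample = 0.02564 - 0.002810 = 0.02283 mol.
n(C6H8O7) = 0.02283 / 3 = 0.007610 mol.
mass C6H8O7 = 0.007610 x 192.12 = 1.462 g, so %C6H8O7 = 1.462/1.7204 x 100 = 85.0%.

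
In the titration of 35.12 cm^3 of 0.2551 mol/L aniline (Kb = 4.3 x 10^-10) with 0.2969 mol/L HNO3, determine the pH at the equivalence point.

2.75

n(C6H5NH2) = 0.2551 x 0.03512 = 0.008959 mol; V(HNO3) at equivalence = 0.008959/0.2969 = 0.03018 L.
At equivalence the base is fully converted to C6H5NH3+; total volume = 0.06530 L, so [C6H5NH3+] = 0.008959/0.06530 = 0.1372 M.
Ka(C6H5NH3+) = Kw/Kb = 1.0e-14 / 4.3 x 10^-10 = 2.33e-5.
[H^+] = sqrt(Ka x [C6H5NH3+]) = sqrt(2.33e-5 x 0.1372) = 0.00179 M.
pH = -log(0.00179) = 2.75.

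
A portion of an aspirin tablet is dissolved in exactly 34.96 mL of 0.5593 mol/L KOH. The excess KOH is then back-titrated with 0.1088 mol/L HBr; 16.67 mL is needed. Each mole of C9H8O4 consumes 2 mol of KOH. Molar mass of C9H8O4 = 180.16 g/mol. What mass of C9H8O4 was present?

Total n(KOH) added = 0.5593 x 0.03496 = 0.01955 mol.
n(HBr) used = 0.1088 x 0.01667 = 0.001814 mol, which equals the excess n(KOH).
So n(KOH) consumed by the sample = 0.01955 - 0.001814 = 0.01774 mol.
n(C9H8O4) = 0.01774 / 2 = 0.008870 mol.
mass = 0.008870 mol x 180.16 g/mol = 1.60 g.

1.60 g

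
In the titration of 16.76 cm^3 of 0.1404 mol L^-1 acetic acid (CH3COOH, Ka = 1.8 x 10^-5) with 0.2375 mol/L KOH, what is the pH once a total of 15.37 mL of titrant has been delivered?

n(acid) = 0.1404 x 0.01676 = 0.002353 mol; n(KOH) added = 0.2375 x 0.01537 = 0.003650 mol.
Base is in excess by 0.003650 - 0.002353 = 0.001297 mol in a total volume of 0.03213 L.
[OH^-] = 0.001297/0.03213 = 0.04038 M, so pOH = 1.39 and pH = 14.00 - 1.39 = 12.61.

12.61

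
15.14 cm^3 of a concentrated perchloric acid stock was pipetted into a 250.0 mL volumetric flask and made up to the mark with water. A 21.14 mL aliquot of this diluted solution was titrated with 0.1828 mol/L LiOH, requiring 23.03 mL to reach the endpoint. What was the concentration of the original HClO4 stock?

n(LiOH) = 0.1828 x 0.02303 = 0.004210 mol.
n(HClO4) in the aliquot = 0.004210 mol.
[diluted HClO4] = 0.004210 / 0.02114 = 0.1991 M.
Dilution factor = 250.0/15.14 = 16.51, so [stock] = 0.1991 x 16.51 = 3.29 M.

3.29 M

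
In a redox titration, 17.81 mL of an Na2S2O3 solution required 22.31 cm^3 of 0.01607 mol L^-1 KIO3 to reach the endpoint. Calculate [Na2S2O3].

0.121 M

n(KIO3) = 0.01607 x 0.02231 = 0.0003585 mol.
From the balanced equation, 1 mol KIO3 reacts with 6 mol Na2S2O3, so n(Na2S2O3) = 0.0003585 x 6/1 = 0.002151 mol.
[Na2S2O3] = 0.002151 / 0.01781 L = 0.121 M.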